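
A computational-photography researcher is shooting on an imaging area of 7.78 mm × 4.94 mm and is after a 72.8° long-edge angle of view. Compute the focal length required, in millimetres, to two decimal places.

From α = 2·arctan(w/2f) we get f = w / (2·tan(α/2)).
With w = 7.78 mm and α/2 = 36.4°, tan(α/2) ≈ 0.73726, so f ≈ 7.78 / 1.47453 ≈ 5.2763 mm.

5.28 mm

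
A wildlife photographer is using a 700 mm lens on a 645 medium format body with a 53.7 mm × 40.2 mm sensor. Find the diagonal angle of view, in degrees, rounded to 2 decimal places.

5.49°

Sensor diagonal = √(53.7² + 40.2²) = √4499.7300 ≈ 67.0800 mm.
Angle of view α = 2·arctan(d/2f) with d = 67.0800 mm and f = 700 mm.
d/2f = 0.04791; arctan(0.04791) ≈ 2.7432°, so α ≈ 5.4864°.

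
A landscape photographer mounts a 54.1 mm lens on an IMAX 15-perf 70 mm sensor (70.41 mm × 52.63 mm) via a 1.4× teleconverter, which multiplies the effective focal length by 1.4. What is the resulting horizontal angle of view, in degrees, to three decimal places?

49.859°

Effective focal length f = 54.1 × 1.4 = 75.74 mm.
α = 2·arctan(70.41 / (2 × 75.74)) = 2·arctan(0.46481) ≈ 49.8593°.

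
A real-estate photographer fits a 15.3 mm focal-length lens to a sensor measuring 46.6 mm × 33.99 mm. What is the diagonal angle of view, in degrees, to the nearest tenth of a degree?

Sensor diagonal = √(46.6² + 33.99²) = √3326.8801 ≈ 57.6791 mm.
Angle of view α = 2·arctan(d/2f) with d = 57.6791 mm and f = 15.3 mm.
d/2f = 1.88494; arctan(1.88494) ≈ 62.0531°, so α ≈ 124.1062°.

124.1°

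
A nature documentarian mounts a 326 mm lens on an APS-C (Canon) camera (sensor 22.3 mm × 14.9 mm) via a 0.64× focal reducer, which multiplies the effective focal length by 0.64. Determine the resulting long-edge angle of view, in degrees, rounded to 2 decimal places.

6.12°

Effective focal length f = 326 × 0.64 = 208.64 mm.
α = 2·arctan(22.3 / (2 × 208.64)) = 2·arctan(0.05344) ≈ 6.1181°.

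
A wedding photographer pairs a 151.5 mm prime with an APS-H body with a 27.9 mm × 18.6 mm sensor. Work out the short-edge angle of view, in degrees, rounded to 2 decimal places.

7.03°

Angle of view α = 2·arctan(h/2f) with h = 18.6 mm and f = 151.5 mm.
h/2f = 0.06139; arctan(0.06139) ≈ 3.5128°, so α ≈ 7.0255°.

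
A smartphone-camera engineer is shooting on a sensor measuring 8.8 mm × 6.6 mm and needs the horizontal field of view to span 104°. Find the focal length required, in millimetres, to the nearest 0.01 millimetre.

From α = 2·arctan(w/2f) we get f = w / (2·tan(α/2)).
With w = 8.8 mm and α/2 = 52°, tan(α/2) ≈ 1.27994, so f ≈ 8.8 / 2.55988 ≈ 3.4377 mm.

3.44 mm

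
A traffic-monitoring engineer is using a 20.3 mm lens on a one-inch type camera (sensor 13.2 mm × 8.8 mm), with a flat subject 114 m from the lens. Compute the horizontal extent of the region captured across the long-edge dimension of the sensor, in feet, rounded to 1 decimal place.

dₒ: 114 m = 114000 mm.
Similar triangles through the lens centre give W/dₒ = w/dᵢ; with 1/f = 1/dₒ + 1/dᵢ this gives W = w·(dₒ − f)/f.
W = 13.2 mm × (114000 − 20.3) / 20.3 = 13.2 × 5614.7635 ≈ 74114.879 mm = 74114.879/304.8 ft = 243.159 ft.

243.2 ft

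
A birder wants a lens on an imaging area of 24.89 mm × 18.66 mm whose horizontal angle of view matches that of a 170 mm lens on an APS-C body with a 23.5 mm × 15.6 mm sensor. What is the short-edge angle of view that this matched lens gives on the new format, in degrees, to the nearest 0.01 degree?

5.93°

Equal horizontal AOV ⇒ f₂ = f₁ · 24.89/23.5 = 170 × 1.05915 ≈ 180.0553 mm.
Short-edge AOV on the new format = 2·arctan(18.66 / (2 × 180.0553)) = 2·arctan(0.05182) ≈ 5.9325°.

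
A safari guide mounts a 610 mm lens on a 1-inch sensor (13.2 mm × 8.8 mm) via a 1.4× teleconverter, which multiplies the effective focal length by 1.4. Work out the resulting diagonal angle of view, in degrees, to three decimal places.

1.064°

Effective focal length f = 610 × 1.4 = 854 mm.
Sensor diagonal = √(13.2² + 8.8²) = √251.6800 ≈ 15.8644 mm.
α = 2·arctan(15.864 / (2 × 854)) = 2·arctan(0.00929) ≈ 1.0643°.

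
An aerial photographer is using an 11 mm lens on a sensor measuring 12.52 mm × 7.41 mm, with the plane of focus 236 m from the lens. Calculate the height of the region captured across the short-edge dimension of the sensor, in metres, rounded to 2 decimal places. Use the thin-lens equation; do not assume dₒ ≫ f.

dₒ: 236 m = 236000 mm.
Similar triangles through the lens centre give W/dₒ = h/dᵢ; with 1/f = 1/dₒ + 1/dᵢ this gives W = h·(dₒ − f)/f.
W = 7.41 mm × (236000 − 11) / 11 = 7.41 × 21453.5455 ≈ 158970.772 mm = 158.971 m.

158.97 m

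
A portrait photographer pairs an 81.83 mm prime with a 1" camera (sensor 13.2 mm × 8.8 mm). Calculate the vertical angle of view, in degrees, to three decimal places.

6.156°

Angle of view α = 2·arctan(h/2f) with h = 8.8 mm and f = 81.83 mm.
h/2f = 0.05377; arctan(0.05377) ≈ 3.0778°, so α ≈ 6.1557°.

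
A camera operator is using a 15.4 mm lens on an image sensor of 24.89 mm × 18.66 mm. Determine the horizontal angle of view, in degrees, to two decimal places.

Angle of view α = 2·arctan(w/2f) with w = 24.89 mm and f = 15.4 mm.
w/2f = 0.80812; arctan(0.80812) ≈ 38.9423°, so α ≈ 77.8845°.

77.88°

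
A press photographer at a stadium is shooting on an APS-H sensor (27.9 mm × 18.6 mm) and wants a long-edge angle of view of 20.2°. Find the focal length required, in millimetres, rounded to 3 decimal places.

From α = 2·arctan(w/2f) we get f = w / (2·tan(α/2)).
With w = 27.9 mm and α/2 = 10.1°, tan(α/2) ≈ 0.17813, so f ≈ 27.9 / 0.35625 ≈ 78.3149 mm.

78.315 mm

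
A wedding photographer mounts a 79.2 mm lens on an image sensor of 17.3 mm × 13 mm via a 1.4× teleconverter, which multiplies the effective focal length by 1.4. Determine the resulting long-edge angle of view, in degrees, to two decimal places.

8.92°

Effective focal length f = 79.2 × 1.4 = 110.88 mm.
α = 2·arctan(17.3 / (2 × 110.88)) = 2·arctan(0.07801) ≈ 8.9215°.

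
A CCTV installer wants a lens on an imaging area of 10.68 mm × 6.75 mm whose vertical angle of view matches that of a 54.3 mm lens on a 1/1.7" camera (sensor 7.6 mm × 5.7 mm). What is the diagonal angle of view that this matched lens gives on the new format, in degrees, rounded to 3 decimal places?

Equal vertical AOV ⇒ f₂ = f₁ · 6.75/5.7 = 54.3 × 1.18421 ≈ 64.3026 mm.
Sensor diagonal = √(10.68² + 6.75²) = √159.6249 ≈ 12.6343 mm.
Diagonal AOV on the new format = 2·arctan(12.6343 / (2 × 64.3026)) = 2·arctan(0.09824) ≈ 11.2216°.

11.222°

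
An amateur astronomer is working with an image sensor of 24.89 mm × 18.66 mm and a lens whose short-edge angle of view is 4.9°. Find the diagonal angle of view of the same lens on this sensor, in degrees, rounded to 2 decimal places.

From the short-edge AOV: f = 18.66 / (2·tan(2.45°)) = 18.66 / 0.08557 ≈ 218.0587 mm.
Sensor diagonal = √(24.89² + 18.66²) = √967.7077 ≈ 31.1080 mm.
Diagonal AOV = 2·arctan(31.1080 / (2 × 218.0587)) = 2·arctan(0.07133) ≈ 8.1599°.

8.16°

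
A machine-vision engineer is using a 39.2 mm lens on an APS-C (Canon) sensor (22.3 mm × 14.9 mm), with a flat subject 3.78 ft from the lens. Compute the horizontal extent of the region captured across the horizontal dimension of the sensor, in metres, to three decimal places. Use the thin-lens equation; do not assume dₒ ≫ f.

0.633 m

dₒ: 3.78 ft × 304.8 mm/ft = 1152.14 mm.
Similar triangles through the lens centre give W/dₒ = w/dᵢ; with 1/f = 1/dₒ + 1/dᵢ this gives W = w·(dₒ − f)/f.
W = 22.3 mm × (1152.14 − 39.2) / 39.2 = 22.3 × 28.3914 ≈ 633.129 mm = 0.633129 m.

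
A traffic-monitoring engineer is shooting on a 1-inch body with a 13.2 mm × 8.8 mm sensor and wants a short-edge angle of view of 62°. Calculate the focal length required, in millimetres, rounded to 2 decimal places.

From α = 2·arctan(h/2f) we get f = h / (2·tan(α/2)).
With h = 8.8 mm and α/2 = 31°, tan(α/2) ≈ 0.60086, so f ≈ 8.8 / 1.20172 ≈ 7.3228 mm.

7.32 mm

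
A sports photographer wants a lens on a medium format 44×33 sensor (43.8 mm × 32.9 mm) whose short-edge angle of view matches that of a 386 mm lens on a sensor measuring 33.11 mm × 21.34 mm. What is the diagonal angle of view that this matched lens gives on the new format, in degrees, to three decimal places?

5.270°

Equal short-edge AOV ⇒ f₂ = f₁ · 32.9/21.34 = 386 × 1.54171 ≈ 595.0984 mm.
Sensor diagonal = √(43.8² + 32.9²) = √3000.8500 ≈ 54.7800 mm.
Diagonal AOV on the new format = 2·arctan(54.7800 / (2 × 595.0984)) = 2·arctan(0.04603) ≈ 5.2705°.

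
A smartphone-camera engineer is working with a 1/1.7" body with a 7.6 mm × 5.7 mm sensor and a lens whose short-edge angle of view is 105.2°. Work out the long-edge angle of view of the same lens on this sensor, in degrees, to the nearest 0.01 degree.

From the short-edge AOV: f = 5.7 / (2·tan(52.6°)) = 5.7 / 2.61589 ≈ 2.1790 mm.
Long-edge AOV = 2·arctan(7.6 / (2 × 2.1790)) = 2·arctan(1.74393) ≈ 120.3385°.

120.34°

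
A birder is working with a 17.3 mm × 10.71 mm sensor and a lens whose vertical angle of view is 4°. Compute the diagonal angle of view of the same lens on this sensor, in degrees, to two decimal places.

7.59°

From the vertical AOV: f = 10.71 / (2·tan(2°)) = 10.71 / 0.06984 ≈ 153.3471 mm.
Sensor diagonal = √(17.3² + 10.71²) = √413.9941 ≈ 20.3468 mm.
Diagonal AOV = 2·arctan(20.3468 / (2 × 153.3471)) = 2·arctan(0.06634) ≈ 7.5912°.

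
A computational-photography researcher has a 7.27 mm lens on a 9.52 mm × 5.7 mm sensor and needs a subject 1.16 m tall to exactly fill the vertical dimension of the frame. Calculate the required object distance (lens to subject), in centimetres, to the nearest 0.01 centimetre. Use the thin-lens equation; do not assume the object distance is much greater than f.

148.68 cm

W: 1.16 m = 1160 mm.
Magnification m = h/W = dᵢ/dₒ; combined with 1/f = 1/dₒ + 1/dᵢ this gives dₒ = f·(1 + W/h).
dₒ = 7.27 mm × (1 + 1160/5.7) = 7.27 × 204.5088 ≈ 1486.779 mm = 148.678 cm.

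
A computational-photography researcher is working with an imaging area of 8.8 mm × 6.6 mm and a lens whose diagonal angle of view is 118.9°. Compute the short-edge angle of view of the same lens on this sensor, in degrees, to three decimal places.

Sensor diagonal = √(8.8² + 6.6²) = √121.0000 ≈ 11.0000 mm.
From the diagonal AOV: f = 11.0000 / (2·tan(59.45°)) = 11.0000 / 3.38856 ≈ 3.2462 mm.
Short-edge AOV = 2·arctan(6.6 / (2 × 3.2462)) = 2·arctan(1.01657) ≈ 90.9415°.

90.941°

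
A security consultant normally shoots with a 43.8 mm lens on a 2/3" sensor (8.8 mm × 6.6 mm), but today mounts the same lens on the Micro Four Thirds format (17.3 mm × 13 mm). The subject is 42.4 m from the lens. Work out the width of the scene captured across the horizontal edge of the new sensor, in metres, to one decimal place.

The focal length stays 43.8 mm; the relevant sensor dimension is now w = 17.3 mm. Object distance dₒ = 42.4 m = 42400 mm.
Thin-lens field width W = w·(dₒ − f)/f = 17.3 × (42400 − 43.8)/43.8 ≈ 16729.732 mm = 16.7297 m.

16.7 m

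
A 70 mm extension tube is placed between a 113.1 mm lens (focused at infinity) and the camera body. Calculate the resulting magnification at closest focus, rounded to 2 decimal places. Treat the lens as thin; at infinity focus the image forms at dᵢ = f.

The tube moves the image plane from f to f + e, so dᵢ = 113.1 + 70 = 183.1 mm. Focus is achieved when 1/f = 1/dₒ + 1/dᵢ, giving dₒ = 1/(1/f − 1/(f+e)).
Magnification m = dᵢ/dₒ = (f+e)·(1/f − 1/(f+e)) = e/f = 70/113.1 ≈ 0.6189.

0.62×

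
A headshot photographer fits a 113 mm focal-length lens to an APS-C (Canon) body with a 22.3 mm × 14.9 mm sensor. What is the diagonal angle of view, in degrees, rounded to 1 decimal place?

Sensor diagonal = √(22.3² + 14.9²) = √719.3000 ≈ 26.8198 mm.
Angle of view α = 2·arctan(d/2f) with d = 26.8198 mm and f = 113 mm.
d/2f = 0.11867; arctan(0.11867) ≈ 6.7677°, so α ≈ 13.5355°.

13.5°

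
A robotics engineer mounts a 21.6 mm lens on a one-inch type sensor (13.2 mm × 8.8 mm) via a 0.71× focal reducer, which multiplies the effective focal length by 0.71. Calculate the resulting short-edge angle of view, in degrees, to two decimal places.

32.02°

Effective focal length f = 21.6 × 0.71 = 15.336 mm.
α = 2·arctan(8.8 / (2 × 15.336)) = 2·arctan(0.28691) ≈ 32.0171°.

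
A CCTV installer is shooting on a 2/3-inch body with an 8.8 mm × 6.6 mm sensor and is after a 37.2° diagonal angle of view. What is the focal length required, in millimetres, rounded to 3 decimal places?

Sensor diagonal = √(8.8² + 6.6²) = √121.0000 ≈ 11.0000 mm.
From α = 2·arctan(d/2f) we get f = d / (2·tan(α/2)).
With d = 11.0000 mm and α/2 = 18.6°, tan(α/2) ≈ 0.33654, so f ≈ 11.0000 / 0.67307 ≈ 16.3429 mm.

16.343 mm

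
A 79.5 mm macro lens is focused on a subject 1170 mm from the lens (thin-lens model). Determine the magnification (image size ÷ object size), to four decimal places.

0.0729×

Thin lens: 1/f = 1/dₒ + 1/dᵢ → 1/dᵢ = 1/79.5 − 1/1170 = 0.0117239 mm⁻¹, so dᵢ ≈ 85.2957 mm.
Magnification m = dᵢ/dₒ = 85.2957/1170 ≈ 0.07290.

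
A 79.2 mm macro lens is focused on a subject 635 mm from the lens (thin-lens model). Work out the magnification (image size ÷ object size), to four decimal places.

Thin lens: 1/f = 1/dₒ + 1/dᵢ → 1/dᵢ = 1/79.2 − 1/635 = 0.0110515 mm⁻¹, so dᵢ ≈ 90.4858 mm.
Magnification m = dᵢ/dₒ = 90.4858/635 ≈ 0.14250.

0.1425×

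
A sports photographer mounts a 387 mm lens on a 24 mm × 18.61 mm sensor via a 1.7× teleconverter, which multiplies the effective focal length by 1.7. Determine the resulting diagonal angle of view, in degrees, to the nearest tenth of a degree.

2.6°

Effective focal length f = 387 × 1.7 = 657.9 mm.
Sensor diagonal = √(24² + 18.61²) = √922.3321 ≈ 30.3699 mm.
α = 2·arctan(30.370 / (2 × 657.9)) = 2·arctan(0.02308) ≈ 2.6444°.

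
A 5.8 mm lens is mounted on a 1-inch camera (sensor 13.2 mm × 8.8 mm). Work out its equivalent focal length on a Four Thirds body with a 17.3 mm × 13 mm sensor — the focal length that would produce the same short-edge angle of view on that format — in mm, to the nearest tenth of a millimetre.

Equal angle of view means equal height/f ratio, so f₂ = f₁ · (height₂/height₁) = 5.8 × 13/8.8.
f₂ = 5.8 × 1.47727 ≈ 8.568 mm.

8.6 mm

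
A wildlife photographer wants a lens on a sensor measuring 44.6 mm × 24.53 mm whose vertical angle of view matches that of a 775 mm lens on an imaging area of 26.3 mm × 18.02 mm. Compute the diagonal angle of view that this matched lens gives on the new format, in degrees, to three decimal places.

Equal vertical AOV ⇒ f₂ = f₁ · 24.53/18.02 = 775 × 1.36127 ≈ 1054.9806 mm.
Sensor diagonal = √(44.6² + 24.53²) = √2590.8809 ≈ 50.9007 mm.
Diagonal AOV on the new format = 2·arctan(50.9007 / (2 × 1054.9806)) = 2·arctan(0.02412) ≈ 2.7639°.

2.764°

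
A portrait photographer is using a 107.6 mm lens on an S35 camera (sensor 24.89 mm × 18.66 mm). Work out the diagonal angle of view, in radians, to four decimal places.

Sensor diagonal = √(24.89² + 18.66²) = √967.7077 ≈ 31.1080 mm.
Angle of view α = 2·arctan(d/2f) with d = 31.1080 mm and f = 107.6 mm.
d/2f = 0.14455; arctan(0.14455) ≈ 0.1436 rad, so α ≈ 0.2871 rad.

0.2871 rad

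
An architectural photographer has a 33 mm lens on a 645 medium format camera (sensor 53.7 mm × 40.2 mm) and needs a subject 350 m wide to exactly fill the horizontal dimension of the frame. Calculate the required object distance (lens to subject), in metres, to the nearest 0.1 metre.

215.1 m

W: 350 m = 350000 mm.
Magnification m = w/W = dᵢ/dₒ; combined with 1/f = 1/dₒ + 1/dᵢ this gives dₒ = f·(1 + W/w).
dₒ = 33 mm × (1 + 350000/53.7) = 33 × 6518.6909 ≈ 215116.799 mm = 215.117 m.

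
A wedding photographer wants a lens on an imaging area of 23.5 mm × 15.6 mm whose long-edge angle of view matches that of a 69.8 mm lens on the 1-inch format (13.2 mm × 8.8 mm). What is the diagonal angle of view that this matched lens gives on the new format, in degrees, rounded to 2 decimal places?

12.95°

Equal long-edge AOV ⇒ f₂ = f₁ · 23.5/13.2 = 69.8 × 1.78030 ≈ 124.2652 mm.
Sensor diagonal = √(23.5² + 15.6²) = √795.6100 ≈ 28.2066 mm.
Diagonal AOV on the new format = 2·arctan(28.2066 / (2 × 124.2652)) = 2·arctan(0.11349) ≈ 12.9500°.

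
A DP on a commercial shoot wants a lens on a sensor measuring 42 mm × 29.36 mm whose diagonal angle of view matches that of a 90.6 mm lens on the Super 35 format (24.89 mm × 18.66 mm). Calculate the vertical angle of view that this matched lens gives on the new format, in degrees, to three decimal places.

11.235°

Sensor diagonal = √(24.89² + 18.66²) = √967.7077 ≈ 31.1080 mm.
Sensor diagonal = √(42² + 29.36²) = √2626.0096 ≈ 51.2446 mm.
Equal diagonal AOV ⇒ f₂ = f₁ · 51.2446/31.1080 = 90.6 × 1.64731 ≈ 149.2465 mm.
Vertical AOV on the new format = 2·arctan(29.36 / (2 × 149.2465)) = 2·arctan(0.09836) ≈ 11.2352°.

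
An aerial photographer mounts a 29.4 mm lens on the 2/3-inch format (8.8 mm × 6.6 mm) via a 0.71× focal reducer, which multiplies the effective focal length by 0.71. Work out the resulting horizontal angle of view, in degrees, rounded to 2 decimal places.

Effective focal length f = 29.4 × 0.71 = 20.874 mm.
α = 2·arctan(8.8 / (2 × 20.874)) = 2·arctan(0.21079) ≈ 23.8061°.

23.81°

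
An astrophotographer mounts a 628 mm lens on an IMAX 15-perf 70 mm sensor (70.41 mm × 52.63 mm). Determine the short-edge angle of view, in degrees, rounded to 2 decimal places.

4.80°

Angle of view α = 2·arctan(h/2f) with h = 52.63 mm and f = 628 mm.
h/2f = 0.04190; arctan(0.04190) ≈ 2.3995°, so α ≈ 4.7989°.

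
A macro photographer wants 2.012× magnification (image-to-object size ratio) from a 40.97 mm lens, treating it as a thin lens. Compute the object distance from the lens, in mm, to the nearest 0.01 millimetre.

With m = dᵢ/dₒ and 1/f = 1/dₒ + 1/dᵢ, substituting dᵢ = m·dₒ gives 1/f = (1 + 1/m)/dₒ, hence dₒ = f·(1 + 1/m).
dₒ = 40.97 × (1 + 1/2.012) = 40.97 × 1.49702 ≈ 61.333 mm.

61.33 mm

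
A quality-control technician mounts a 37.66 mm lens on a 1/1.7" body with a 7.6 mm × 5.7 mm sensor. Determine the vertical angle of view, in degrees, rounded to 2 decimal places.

Angle of view α = 2·arctan(h/2f) with h = 5.7 mm and f = 37.66 mm.
h/2f = 0.07568; arctan(0.07568) ≈ 4.3277°, so α ≈ 8.6555°.

8.66°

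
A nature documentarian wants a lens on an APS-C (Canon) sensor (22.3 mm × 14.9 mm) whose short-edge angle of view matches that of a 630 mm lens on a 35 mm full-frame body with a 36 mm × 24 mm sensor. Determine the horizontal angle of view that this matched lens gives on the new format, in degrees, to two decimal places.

3.27°

Equal short-edge AOV ⇒ f₂ = f₁ · 14.9/24 = 630 × 0.62083 ≈ 391.1250 mm.
Horizontal AOV on the new format = 2·arctan(22.3 / (2 × 391.1250)) = 2·arctan(0.02851) ≈ 3.2658°.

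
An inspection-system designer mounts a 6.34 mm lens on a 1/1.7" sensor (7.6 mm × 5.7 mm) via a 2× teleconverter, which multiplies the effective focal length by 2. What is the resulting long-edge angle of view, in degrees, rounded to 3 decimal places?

33.365°

Effective focal length f = 6.34 × 2 = 12.68 mm.
α = 2·arctan(7.6 / (2 × 12.68)) = 2·arctan(0.29968) ≈ 33.3653°.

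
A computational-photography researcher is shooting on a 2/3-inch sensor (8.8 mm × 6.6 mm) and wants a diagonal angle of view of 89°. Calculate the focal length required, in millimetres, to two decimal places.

5.60 mm

Sensor diagonal = √(8.8² + 6.6²) = √121.0000 ≈ 11.0000 mm.
From α = 2·arctan(d/2f) we get f = d / (2·tan(α/2)).
With d = 11.0000 mm and α/2 = 44.5°, tan(α/2) ≈ 0.98270, so f ≈ 11.0000 / 1.96539 ≈ 5.5968 mm.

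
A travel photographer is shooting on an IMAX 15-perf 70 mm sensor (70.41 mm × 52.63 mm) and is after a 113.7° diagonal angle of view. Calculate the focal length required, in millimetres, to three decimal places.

28.707 mm

Sensor diagonal = √(70.41² + 52.63²) = √7727.4850 ≈ 87.9061 mm.
From α = 2·arctan(d/2f) we get f = d / (2·tan(α/2)).
With d = 87.9061 mm and α/2 = 56.85°, tan(α/2) ≈ 1.53107, so f ≈ 87.9061 / 3.06215 ≈ 28.7073 mm.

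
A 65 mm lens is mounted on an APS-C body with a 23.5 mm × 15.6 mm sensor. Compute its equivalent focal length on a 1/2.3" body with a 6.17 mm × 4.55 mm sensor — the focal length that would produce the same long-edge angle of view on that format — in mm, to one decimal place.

Equal angle of view means equal width/f ratio, so f₂ = f₁ · (width₂/width₁) = 65 × 6.17/23.5.
f₂ = 65 × 0.26255 ≈ 17.066 mm.

17.1 mm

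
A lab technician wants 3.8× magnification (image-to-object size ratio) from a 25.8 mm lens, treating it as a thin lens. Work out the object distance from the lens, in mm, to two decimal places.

With m = dᵢ/dₒ and 1/f = 1/dₒ + 1/dᵢ, substituting dᵢ = m·dₒ gives 1/f = (1 + 1/m)/dₒ, hence dₒ = f·(1 + 1/m).
dₒ = 25.8 × (1 + 1/3.8) = 25.8 × 1.26316 ≈ 32.589 mm.

32.59 mm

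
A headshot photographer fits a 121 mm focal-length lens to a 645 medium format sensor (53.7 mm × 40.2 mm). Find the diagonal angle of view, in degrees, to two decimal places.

30.99°

Sensor diagonal = √(53.7² + 40.2²) = √4499.7300 ≈ 67.0800 mm.
Angle of view α = 2·arctan(d/2f) with d = 67.0800 mm and f = 121 mm.
d/2f = 0.27719; arctan(0.27719) ≈ 15.4929°, so α ≈ 30.9857°.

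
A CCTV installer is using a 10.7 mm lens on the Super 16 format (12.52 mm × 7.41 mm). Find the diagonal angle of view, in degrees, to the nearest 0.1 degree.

Sensor diagonal = √(12.52² + 7.41²) = √211.6585 ≈ 14.5485 mm.
Angle of view α = 2·arctan(d/2f) with d = 14.5485 mm and f = 10.7 mm.
d/2f = 0.67984; arctan(0.67984) ≈ 34.2093°, so α ≈ 68.4185°.

68.4°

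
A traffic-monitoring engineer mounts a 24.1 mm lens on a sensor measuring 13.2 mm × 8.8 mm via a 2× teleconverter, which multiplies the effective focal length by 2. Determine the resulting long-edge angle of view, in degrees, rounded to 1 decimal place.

Effective focal length f = 24.1 × 2 = 48.2 mm.
α = 2·arctan(13.2 / (2 × 48.2)) = 2·arctan(0.13693) ≈ 15.5940°.

15.6°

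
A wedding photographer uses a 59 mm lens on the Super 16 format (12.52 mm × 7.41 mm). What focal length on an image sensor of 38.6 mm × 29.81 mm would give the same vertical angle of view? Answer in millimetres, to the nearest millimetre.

Equal angle of view means equal height/f ratio, so f₂ = f₁ · (height₂/height₁) = 59 × 29.81/7.41.
f₂ = 59 × 4.02294 ≈ 237.354 mm.

237 mm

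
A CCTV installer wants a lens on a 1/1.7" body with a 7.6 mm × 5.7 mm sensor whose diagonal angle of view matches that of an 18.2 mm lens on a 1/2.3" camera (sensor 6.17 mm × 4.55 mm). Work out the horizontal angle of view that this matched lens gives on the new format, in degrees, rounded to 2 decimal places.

19.13°

Sensor diagonal = √(6.17² + 4.55²) = √58.7714 ≈ 7.6663 mm.
Sensor diagonal = √(7.6² + 5.7²) = √90.2500 ≈ 9.5000 mm.
Equal diagonal AOV ⇒ f₂ = f₁ · 9.5000/7.6663 = 18.2 × 1.23920 ≈ 22.5534 mm.
Horizontal AOV on the new format = 2·arctan(7.6 / (2 × 22.5534)) = 2·arctan(0.16849) ≈ 19.1278°.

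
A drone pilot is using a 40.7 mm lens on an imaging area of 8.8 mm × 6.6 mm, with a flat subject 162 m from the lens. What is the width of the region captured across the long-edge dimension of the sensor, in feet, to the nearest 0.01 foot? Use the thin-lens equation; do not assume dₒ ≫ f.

dₒ: 162 m = 162000 mm.
Similar triangles through the lens centre give W/dₒ = w/dᵢ; with 1/f = 1/dₒ + 1/dᵢ this gives W = w·(dₒ − f)/f.
W = 8.8 mm × (162000 − 40.7) / 40.7 = 8.8 × 3979.3440 ≈ 35018.227 mm = 35018.227/304.8 ft = 114.889 ft.

114.89 ft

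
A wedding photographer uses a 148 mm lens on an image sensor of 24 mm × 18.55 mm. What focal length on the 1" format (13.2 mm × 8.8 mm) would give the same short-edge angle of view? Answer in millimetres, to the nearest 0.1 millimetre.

Equal angle of view means equal height/f ratio, so f₂ = f₁ · (height₂/height₁) = 148 × 8.8/18.55.
f₂ = 148 × 0.47439 ≈ 70.210 mm.

70.2 mm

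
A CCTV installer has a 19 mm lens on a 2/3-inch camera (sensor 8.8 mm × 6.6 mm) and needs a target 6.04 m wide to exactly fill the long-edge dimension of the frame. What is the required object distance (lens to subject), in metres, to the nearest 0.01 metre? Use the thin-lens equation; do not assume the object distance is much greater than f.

W: 6.04 m = 6040 mm.
Magnification m = w/W = dᵢ/dₒ; combined with 1/f = 1/dₒ + 1/dᵢ this gives dₒ = f·(1 + W/w).
dₒ = 19 mm × (1 + 6040/8.8) = 19 × 687.3636 ≈ 13059.909 mm = 13.0599 m.

13.06 m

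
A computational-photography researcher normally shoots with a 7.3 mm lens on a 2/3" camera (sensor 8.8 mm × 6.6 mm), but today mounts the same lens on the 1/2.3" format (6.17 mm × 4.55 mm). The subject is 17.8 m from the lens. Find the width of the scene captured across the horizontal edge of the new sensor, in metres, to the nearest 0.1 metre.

The focal length stays 7.3 mm; the relevant sensor dimension is now w = 6.17 mm. Object distance dₒ = 17.8 m = 17800 mm.
Thin-lens field width W = w·(dₒ − f)/f = 6.17 × (17800 − 7.3)/7.3 ≈ 15038.488 mm = 15.0385 m.

15.0 m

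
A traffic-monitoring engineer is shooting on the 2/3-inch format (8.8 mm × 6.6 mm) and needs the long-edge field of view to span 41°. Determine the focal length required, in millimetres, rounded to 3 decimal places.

From α = 2·arctan(w/2f) we get f = w / (2·tan(α/2)).
With w = 8.8 mm and α/2 = 20.5°, tan(α/2) ≈ 0.37388, so f ≈ 8.8 / 0.74777 ≈ 11.7683 mm.

11.768 mm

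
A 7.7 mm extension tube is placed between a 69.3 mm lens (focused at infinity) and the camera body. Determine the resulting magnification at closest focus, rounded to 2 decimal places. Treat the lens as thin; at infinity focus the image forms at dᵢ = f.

The tube moves the image plane from f to f + e, so dᵢ = 69.3 + 7.7 = 77 mm. Focus is achieved when 1/f = 1/dₒ + 1/dᵢ, giving dₒ = 1/(1/f − 1/(f+e)).
Magnification m = dᵢ/dₒ = (f+e)·(1/f − 1/(f+e)) = e/f = 7.7/69.3 ≈ 0.1111.

0.11×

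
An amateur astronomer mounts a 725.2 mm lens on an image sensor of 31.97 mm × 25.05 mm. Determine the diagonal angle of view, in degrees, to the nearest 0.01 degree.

Sensor diagonal = √(31.97² + 25.05²) = √1649.5834 ≈ 40.6151 mm.
Angle of view α = 2·arctan(d/2f) with d = 40.6151 mm and f = 725.2 mm.
d/2f = 0.02800; arctan(0.02800) ≈ 1.6040°, so α ≈ 3.2080°.

3.21°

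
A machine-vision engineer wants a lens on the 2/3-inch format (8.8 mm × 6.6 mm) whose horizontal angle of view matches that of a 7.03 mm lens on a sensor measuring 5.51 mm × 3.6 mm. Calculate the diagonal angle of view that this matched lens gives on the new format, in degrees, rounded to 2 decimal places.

Equal horizontal AOV ⇒ f₂ = f₁ · 8.8/5.51 = 7.03 × 1.59710 ≈ 11.2276 mm.
Sensor diagonal = √(8.8² + 6.6²) = √121.0000 ≈ 11.0000 mm.
Diagonal AOV on the new format = 2·arctan(11.0000 / (2 × 11.2276)) = 2·arctan(0.48986) ≈ 52.1972°.

52.20°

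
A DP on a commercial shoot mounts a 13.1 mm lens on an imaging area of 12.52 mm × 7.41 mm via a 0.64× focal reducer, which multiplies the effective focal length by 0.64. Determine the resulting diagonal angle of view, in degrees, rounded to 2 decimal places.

81.89°

Effective focal length f = 13.1 × 0.64 = 8.384 mm.
Sensor diagonal = √(12.52² + 7.41²) = √211.6585 ≈ 14.5485 mm.
α = 2·arctan(14.548 / (2 × 8.384)) = 2·arctan(0.86763) ≈ 81.8920°.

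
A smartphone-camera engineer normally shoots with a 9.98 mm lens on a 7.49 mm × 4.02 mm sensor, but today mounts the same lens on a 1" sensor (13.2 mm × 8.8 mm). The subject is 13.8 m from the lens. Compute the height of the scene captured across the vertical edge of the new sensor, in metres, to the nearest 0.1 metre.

12.2 m

The focal length stays 9.98 mm; the relevant sensor dimension is now h = 8.8 mm. Object distance dₒ = 13.8 m = 13800 mm.
Thin-lens field height W = h·(dₒ − f)/f = 8.8 × (13800 − 9.98)/9.98 ≈ 12159.537 mm = 12.1595 m.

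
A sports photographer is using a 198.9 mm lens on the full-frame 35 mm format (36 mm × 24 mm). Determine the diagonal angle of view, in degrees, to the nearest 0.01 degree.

Sensor diagonal = √(36² + 24²) = √1872.0000 ≈ 43.2666 mm.
Angle of view α = 2·arctan(d/2f) with d = 43.2666 mm and f = 198.9 mm.
d/2f = 0.10876; arctan(0.10876) ≈ 6.2074°, so α ≈ 12.4147°.

12.41°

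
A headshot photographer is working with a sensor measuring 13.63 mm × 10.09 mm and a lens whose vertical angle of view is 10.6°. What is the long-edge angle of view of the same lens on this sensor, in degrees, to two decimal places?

From the vertical AOV: f = 10.09 / (2·tan(5.3°)) = 10.09 / 0.18553 ≈ 54.3834 mm.
Long-edge AOV = 2·arctan(13.63 / (2 × 54.3834)) = 2·arctan(0.12531) ≈ 14.2854°.

14.29°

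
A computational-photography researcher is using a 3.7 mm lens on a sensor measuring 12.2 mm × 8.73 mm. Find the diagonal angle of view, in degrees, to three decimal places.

127.488°

Sensor diagonal = √(12.2² + 8.73²) = √225.0529 ≈ 15.0018 mm.
Angle of view α = 2·arctan(d/2f) with d = 15.0018 mm and f = 3.7 mm.
d/2f = 2.02727; arctan(2.02727) ≈ 63.7440°, so α ≈ 127.4880°.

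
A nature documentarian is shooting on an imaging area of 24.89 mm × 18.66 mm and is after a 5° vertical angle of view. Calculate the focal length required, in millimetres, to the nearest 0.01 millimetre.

213.69 mm

From α = 2·arctan(h/2f) we get f = h / (2·tan(α/2)).
With h = 18.66 mm and α/2 = 2.5°, tan(α/2) ≈ 0.04366, so f ≈ 18.66 / 0.08732 ≈ 213.6921 mm.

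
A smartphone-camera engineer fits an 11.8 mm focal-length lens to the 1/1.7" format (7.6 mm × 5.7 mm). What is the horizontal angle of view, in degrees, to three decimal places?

35.701°

Angle of view α = 2·arctan(w/2f) with w = 7.6 mm and f = 11.8 mm.
w/2f = 0.32203; arctan(0.32203) ≈ 17.8503°, so α ≈ 35.7006°.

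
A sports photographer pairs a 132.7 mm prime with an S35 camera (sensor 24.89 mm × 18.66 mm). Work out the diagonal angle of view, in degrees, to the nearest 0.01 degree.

Sensor diagonal = √(24.89² + 18.66²) = √967.7077 ≈ 31.1080 mm.
Angle of view α = 2·arctan(d/2f) with d = 31.1080 mm and f = 132.7 mm.
d/2f = 0.11721; arctan(0.11721) ≈ 6.6852°, so α ≈ 13.3705°.

13.37°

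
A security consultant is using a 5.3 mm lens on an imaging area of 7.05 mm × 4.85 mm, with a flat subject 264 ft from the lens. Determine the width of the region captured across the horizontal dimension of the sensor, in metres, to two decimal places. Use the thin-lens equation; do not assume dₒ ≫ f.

dₒ: 264 ft × 304.8 mm/ft = 80467.20 mm.
Similar triangles through the lens centre give W/dₒ = w/dᵢ; with 1/f = 1/dₒ + 1/dᵢ this gives W = w·(dₒ − f)/f.
W = 7.05 mm × (80467.2 − 5.3) / 5.3 = 7.05 × 15181.4901 ≈ 107029.505 mm = 107.03 m.

107.03 m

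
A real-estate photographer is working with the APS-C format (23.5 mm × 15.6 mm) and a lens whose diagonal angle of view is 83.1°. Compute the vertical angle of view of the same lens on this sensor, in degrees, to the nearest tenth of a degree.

52.2°

Sensor diagonal = √(23.5² + 15.6²) = √795.6100 ≈ 28.2066 mm.
From the diagonal AOV: f = 28.2066 / (2·tan(41.55°)) = 28.2066 / 1.77256 ≈ 15.9129 mm.
Vertical AOV = 2·arctan(15.6 / (2 × 15.9129)) = 2·arctan(0.49017) ≈ 52.2254°.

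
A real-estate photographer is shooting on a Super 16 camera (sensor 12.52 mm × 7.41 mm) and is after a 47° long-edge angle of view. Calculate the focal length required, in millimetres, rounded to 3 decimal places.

14.397 mm

From α = 2·arctan(w/2f) we get f = w / (2·tan(α/2)).
With w = 12.52 mm and α/2 = 23.5°, tan(α/2) ≈ 0.43481, so f ≈ 12.52 / 0.86962 ≈ 14.3970 mm.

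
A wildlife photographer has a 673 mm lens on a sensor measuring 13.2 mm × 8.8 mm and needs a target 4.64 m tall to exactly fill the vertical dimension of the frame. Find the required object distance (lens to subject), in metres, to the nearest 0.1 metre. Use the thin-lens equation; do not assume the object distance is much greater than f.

355.5 m

W: 4.64 m = 4640 mm.
Magnification m = h/W = dᵢ/dₒ; combined with 1/f = 1/dₒ + 1/dᵢ this gives dₒ = f·(1 + W/h).
dₒ = 673 mm × (1 + 4640/8.8) = 673 × 528.2727 ≈ 355527.545 mm = 355.528 m.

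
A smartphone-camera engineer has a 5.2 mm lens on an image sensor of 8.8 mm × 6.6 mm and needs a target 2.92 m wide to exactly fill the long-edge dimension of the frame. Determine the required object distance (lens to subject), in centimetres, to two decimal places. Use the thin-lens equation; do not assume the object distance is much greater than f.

173.07 cm

W: 2.92 m = 2920 mm.
Magnification m = w/W = dᵢ/dₒ; combined with 1/f = 1/dₒ + 1/dᵢ this gives dₒ = f·(1 + W/w).
dₒ = 5.2 mm × (1 + 2920/8.8) = 5.2 × 332.8182 ≈ 1730.655 mm = 173.065 cm.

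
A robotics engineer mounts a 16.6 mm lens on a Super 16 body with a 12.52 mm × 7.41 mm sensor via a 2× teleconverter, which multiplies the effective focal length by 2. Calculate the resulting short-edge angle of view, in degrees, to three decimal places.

Effective focal length f = 16.6 × 2 = 33.2 mm.
α = 2·arctan(7.41 / (2 × 33.2)) = 2·arctan(0.11160) ≈ 12.7353°.

12.735°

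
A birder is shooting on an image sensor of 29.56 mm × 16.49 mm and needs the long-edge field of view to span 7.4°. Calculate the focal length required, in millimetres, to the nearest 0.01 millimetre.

From α = 2·arctan(w/2f) we get f = w / (2·tan(α/2)).
With w = 29.56 mm and α/2 = 3.7°, tan(α/2) ≈ 0.06467, so f ≈ 29.56 / 0.12933 ≈ 228.5552 mm.

228.56 mm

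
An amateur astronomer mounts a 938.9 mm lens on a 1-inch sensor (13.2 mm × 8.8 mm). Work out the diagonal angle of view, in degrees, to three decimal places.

Sensor diagonal = √(13.2² + 8.8²) = √251.6800 ≈ 15.8644 mm.
Angle of view α = 2·arctan(d/2f) with d = 15.8644 mm and f = 938.9 mm.
d/2f = 0.00845; arctan(0.00845) ≈ 0.4840°, so α ≈ 0.9681°.

0.968°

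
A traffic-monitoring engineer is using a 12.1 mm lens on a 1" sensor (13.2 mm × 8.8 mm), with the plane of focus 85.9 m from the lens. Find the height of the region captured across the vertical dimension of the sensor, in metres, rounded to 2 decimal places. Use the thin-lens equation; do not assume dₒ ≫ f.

dₒ: 85.9 m = 85900 mm.
Similar triangles through the lens centre give W/dₒ = h/dᵢ; with 1/f = 1/dₒ + 1/dᵢ this gives W = h·(dₒ − f)/f.
W = 8.8 mm × (85900 − 12.1) / 12.1 = 8.8 × 7098.1736 ≈ 62463.927 mm = 62.4639 m.

62.46 m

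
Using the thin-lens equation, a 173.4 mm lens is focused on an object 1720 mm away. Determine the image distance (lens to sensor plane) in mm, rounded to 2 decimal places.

192.84 mm

1/dᵢ = 1/f − 1/dₒ = 1/173.4 − 1/1720 = 0.0051856 mm⁻¹.
dᵢ = 1/0.0051856 ≈ 192.8411 mm.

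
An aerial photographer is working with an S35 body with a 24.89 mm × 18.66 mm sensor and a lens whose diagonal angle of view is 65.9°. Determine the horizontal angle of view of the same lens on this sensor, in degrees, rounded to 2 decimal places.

Sensor diagonal = √(24.89² + 18.66²) = √967.7077 ≈ 31.1080 mm.
From the diagonal AOV: f = 31.1080 / (2·tan(32.95°)) = 31.1080 / 1.29634 ≈ 23.9969 mm.
Horizontal AOV = 2·arctan(24.89 / (2 × 23.9969)) = 2·arctan(0.51861) ≈ 54.8233°.

54.82°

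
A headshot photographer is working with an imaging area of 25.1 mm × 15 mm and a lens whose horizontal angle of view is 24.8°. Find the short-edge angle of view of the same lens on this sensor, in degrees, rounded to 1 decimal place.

15.0°

From the horizontal AOV: f = 25.1 / (2·tan(12.4°)) = 25.1 / 0.43973 ≈ 57.0807 mm.
Short-edge AOV = 2·arctan(15 / (2 × 57.0807)) = 2·arctan(0.13139) ≈ 14.9708°.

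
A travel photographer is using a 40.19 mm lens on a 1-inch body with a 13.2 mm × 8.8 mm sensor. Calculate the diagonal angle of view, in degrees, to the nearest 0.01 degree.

22.33°

Sensor diagonal = √(13.2² + 8.8²) = √251.6800 ≈ 15.8644 mm.
Angle of view α = 2·arctan(d/2f) with d = 15.8644 mm and f = 40.19 mm.
d/2f = 0.19737; arctan(0.19737) ≈ 11.1648°, so α ≈ 22.3297°.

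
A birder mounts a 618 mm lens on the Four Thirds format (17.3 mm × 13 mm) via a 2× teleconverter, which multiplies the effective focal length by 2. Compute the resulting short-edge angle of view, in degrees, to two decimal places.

Effective focal length f = 618 × 2 = 1236 mm.
α = 2·arctan(13 / (2 × 1236)) = 2·arctan(0.00526) ≈ 0.6026°.

0.60°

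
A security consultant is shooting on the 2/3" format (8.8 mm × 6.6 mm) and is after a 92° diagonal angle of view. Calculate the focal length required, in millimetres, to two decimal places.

5.31 mm

Sensor diagonal = √(8.8² + 6.6²) = √121.0000 ≈ 11.0000 mm.
From α = 2·arctan(d/2f) we get f = d / (2·tan(α/2)).
With d = 11.0000 mm and α/2 = 46°, tan(α/2) ≈ 1.03553, so f ≈ 11.0000 / 2.07106 ≈ 5.3113 mm.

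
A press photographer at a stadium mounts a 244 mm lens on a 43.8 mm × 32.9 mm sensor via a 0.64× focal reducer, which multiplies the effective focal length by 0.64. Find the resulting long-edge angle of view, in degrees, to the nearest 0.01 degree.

15.97°

Effective focal length f = 244 × 0.64 = 156.16 mm.
α = 2·arctan(43.8 / (2 × 156.16)) = 2·arctan(0.14024) ≈ 15.9663°.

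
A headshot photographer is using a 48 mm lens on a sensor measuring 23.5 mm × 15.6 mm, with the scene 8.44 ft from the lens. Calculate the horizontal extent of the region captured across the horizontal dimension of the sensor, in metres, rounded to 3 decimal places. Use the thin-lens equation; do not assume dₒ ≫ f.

dₒ: 8.44 ft × 304.8 mm/ft = 2572.51 mm.
Similar triangles through the lens centre give W/dₒ = w/dᵢ; with 1/f = 1/dₒ + 1/dᵢ this gives W = w·(dₒ − f)/f.
W = 23.5 mm × (2572.51 − 48) / 48 = 23.5 × 52.5940 ≈ 1235.959 mm = 1.23596 m.

1.236 m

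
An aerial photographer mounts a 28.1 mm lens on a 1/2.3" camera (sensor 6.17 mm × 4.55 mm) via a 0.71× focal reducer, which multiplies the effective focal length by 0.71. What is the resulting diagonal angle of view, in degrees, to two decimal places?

21.75°

Effective focal length f = 28.1 × 0.71 = 19.951 mm.
Sensor diagonal = √(6.17² + 4.55²) = √58.7714 ≈ 7.6663 mm.
α = 2·arctan(7.666 / (2 × 19.951)) = 2·arctan(0.19213) ≈ 21.7511°.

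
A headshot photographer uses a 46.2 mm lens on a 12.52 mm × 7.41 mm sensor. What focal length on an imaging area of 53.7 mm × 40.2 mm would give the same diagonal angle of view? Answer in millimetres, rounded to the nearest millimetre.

Sensor diagonal = √(12.52² + 7.41²) = √211.6585 ≈ 14.5485 mm.
Sensor diagonal = √(53.7² + 40.2²) = √4499.7300 ≈ 67.0800 mm.
Equal angle of view means equal diagonal/f ratio, so f₂ = f₁ · (diagonal₂/diagonal₁) = 46.2 × 67.0800/14.5485.
f₂ = 46.2 × 4.61079 ≈ 213.019 mm.

213 mm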